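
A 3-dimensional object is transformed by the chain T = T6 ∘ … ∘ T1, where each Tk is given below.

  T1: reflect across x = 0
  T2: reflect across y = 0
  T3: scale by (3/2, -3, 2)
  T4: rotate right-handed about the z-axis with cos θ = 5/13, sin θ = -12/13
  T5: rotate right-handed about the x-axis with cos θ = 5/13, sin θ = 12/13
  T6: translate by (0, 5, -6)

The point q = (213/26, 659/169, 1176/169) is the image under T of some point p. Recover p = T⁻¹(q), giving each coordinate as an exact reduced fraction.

T1 = [-1 0 0 0; 0 1 0 0; 0 0 1 0; 0 0 0 1]
T2·T1 = [-1 0 0 0; 0 -1 0 0; 0 0 1 0; 0 0 0 1]
T3·…·T1 = [-3/2 0 0 0; 0 3 0 0; 0 0 2 0; 0 0 0 1]
T4·…·T1 = [-15/26 36/13 0 0; 18/13 15/13 0 0; 0 0 2 0; 0 0 0 1]
T5·…·T1 = [-15/26 36/13 0 0; 90/169 75/169 -24/13 0; 216/169 180/169 10/13 0; 0 0 0 1]
T6·…·T1 = [-15/26 36/13 0 0; 90/169 75/169 -24/13 5; 216/169 180/169 10/13 -6; 0 0 0 1]
det M = -9; M⁻¹ = [-10/39 40/169 96/169 376/169; 4/13 25/507 20/169 235/507; 0 -6/13 5/26 45/13; 0 0 0 1]
M⁻¹ · (213/26, 659/169, 1176/169)ᵀ = (5, 4, 3)ᵀ

p = (5, 4, 3)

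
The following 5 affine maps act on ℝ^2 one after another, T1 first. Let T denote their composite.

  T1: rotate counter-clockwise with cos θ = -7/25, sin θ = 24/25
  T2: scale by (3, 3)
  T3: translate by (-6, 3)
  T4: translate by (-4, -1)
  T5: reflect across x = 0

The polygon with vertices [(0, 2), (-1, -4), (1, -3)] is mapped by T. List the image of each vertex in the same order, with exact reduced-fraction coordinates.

T1 rotate counter-clockwise with cos θ = -7/25, sin θ = 24/25: (0, 2) → (-48/25, -14/25); (-1, -4) → (103/25, 4/25); (1, -3) → (13/5, 9/5)
T2 scale by (3, 3): (-48/25, -14/25) → (-144/25, -42/25); (103/25, 4/25) → (309/25, 12/25); (13/5, 9/5) → (39/5, 27/5)
T3 translate by (-6, 3): (-144/25, -42/25) → (-294/25, 33/25); (309/25, 12/25) → (159/25, 87/25); (39/5, 27/5) → (9/5, 42/5)
T4 translate by (-4, -1): (-294/25, 33/25) → (-394/25, 8/25); (159/25, 87/25) → (59/25, 62/25); (9/5, 42/5) → (-11/5, 37/5)
T5 reflect across x = 0: (-394/25, 8/25) → (394/25, 8/25); (59/25, 62/25) → (-59/25, 62/25); (-11/5, 37/5) → (11/5, 37/5)

image vertices: (394/25, 8/25), (-59/25, 62/25), (11/5, 37/5)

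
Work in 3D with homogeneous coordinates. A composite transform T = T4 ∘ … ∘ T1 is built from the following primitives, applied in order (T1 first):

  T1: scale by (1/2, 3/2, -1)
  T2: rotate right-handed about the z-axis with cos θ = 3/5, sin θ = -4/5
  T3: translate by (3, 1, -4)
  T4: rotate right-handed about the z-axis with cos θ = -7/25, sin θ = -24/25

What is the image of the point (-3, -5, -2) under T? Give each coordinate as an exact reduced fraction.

T1 scale by (1/2, 3/2, -1): (-3, -5, -2) → (-3/2, -15/2, 2)
T2 rotate right-handed about the z-axis with cos θ = 3/5, sin θ = -4/5: (-3/2, -15/2, 2) → (-69/10, -33/10, 2)
T3 translate by (3, 1, -4): (-69/10, -33/10, 2) → (-39/10, -23/10, -2)
T4 rotate right-handed about the z-axis with cos θ = -7/25, sin θ = -24/25: (-39/10, -23/10, -2) → (-279/250, 1097/250, -2)

T(p) = (-279/250, 1097/250, -2)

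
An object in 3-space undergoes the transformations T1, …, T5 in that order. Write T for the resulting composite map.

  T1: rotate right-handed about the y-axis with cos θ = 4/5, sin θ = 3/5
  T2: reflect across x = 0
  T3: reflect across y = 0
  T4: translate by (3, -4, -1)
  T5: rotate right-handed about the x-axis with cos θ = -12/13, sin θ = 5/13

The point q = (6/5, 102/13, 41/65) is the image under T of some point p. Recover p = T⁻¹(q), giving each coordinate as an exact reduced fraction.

T1 = [4/5 0 3/5 0; 0 1 0 0; -3/5 0 4/5 0; 0 0 0 1]
T2·T1 = [-4/5 0 -3/5 0; 0 1 0 0; -3/5 0 4/5 0; 0 0 0 1]
T3·…·T1 = [-4/5 0 -3/5 0; 0 -1 0 0; -3/5 0 4/5 0; 0 0 0 1]
T4·…·T1 = [-4/5 0 -3/5 3; 0 -1 0 -4; -3/5 0 4/5 -1; 0 0 0 1]
T5·…·T1 = [-4/5 0 -3/5 3; 3/13 12/13 -4/13 53/13; 36/65 -5/13 -48/65 -8/13; 0 0 0 1]
det M = 1; M⁻¹ = [-4/5 3/13 36/65 9/5; 0 12/13 -5/13 -4; -3/5 -4/13 -48/65 13/5; 0 0 0 1]
M⁻¹ · (6/5, 102/13, 41/65)ᵀ = (3, 3, -1)ᵀ

p = (3, 3, -1)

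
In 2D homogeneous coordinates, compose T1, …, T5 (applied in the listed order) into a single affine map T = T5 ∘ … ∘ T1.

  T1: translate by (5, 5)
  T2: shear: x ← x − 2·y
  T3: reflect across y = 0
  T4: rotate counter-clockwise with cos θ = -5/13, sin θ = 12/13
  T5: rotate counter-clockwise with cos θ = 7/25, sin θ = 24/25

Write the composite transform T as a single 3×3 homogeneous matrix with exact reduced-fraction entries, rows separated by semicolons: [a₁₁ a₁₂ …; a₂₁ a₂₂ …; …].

T = [-323/325 122/65 287/65; -36/325 79/65 359/65; 0 0 1]

T1 = [1 0 5; 0 1 5; 0 0 1]
T2·T1 = [1 -2 -5; 0 1 5; 0 0 1]
T3·…·T1 = [1 -2 -5; 0 -1 -5; 0 0 1]
T4·…·T1 = [-5/13 22/13 85/13; 12/13 -19/13 -35/13; 0 0 1]
T5·…·T1 = [-323/325 122/65 287/65; -36/325 79/65 359/65; 0 0 1]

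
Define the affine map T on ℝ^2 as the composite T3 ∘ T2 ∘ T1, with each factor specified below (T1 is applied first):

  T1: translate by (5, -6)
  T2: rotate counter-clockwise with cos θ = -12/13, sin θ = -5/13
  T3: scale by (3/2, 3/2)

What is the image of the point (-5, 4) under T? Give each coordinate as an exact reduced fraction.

T1 translate by (5, -6): (-5, 4) → (0, -2)
T2 rotate counter-clockwise with cos θ = -12/13, sin θ = -5/13: (0, -2) → (-10/13, 24/13)
T3 scale by (3/2, 3/2): (-10/13, 24/13) → (-15/13, 36/13)

T(p) = (-15/13, 36/13)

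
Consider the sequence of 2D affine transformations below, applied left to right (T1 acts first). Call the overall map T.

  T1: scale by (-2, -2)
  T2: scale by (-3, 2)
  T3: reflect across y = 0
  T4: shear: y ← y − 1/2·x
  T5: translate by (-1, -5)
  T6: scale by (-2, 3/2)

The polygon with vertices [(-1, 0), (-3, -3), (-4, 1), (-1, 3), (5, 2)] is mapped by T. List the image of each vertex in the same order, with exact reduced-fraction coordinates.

T1 scale by (-2, -2): (-1, 0) → (2, 0); (-3, -3) → (6, 6); (-4, 1) → (8, -2); (-1, 3) → (2, -6); (5, 2) → (-10, -4)
T2 scale by (-3, 2): (2, 0) → (-6, 0); (6, 6) → (-18, 12); (8, -2) → (-24, -4); (2, -6) → (-6, -12); (-10, -4) → (30, -8)
T3 reflect across y = 0: (-6, 0) → (-6, 0); (-18, 12) → (-18, -12); (-24, -4) → (-24, 4); (-6, -12) → (-6, 12); (30, -8) → (30, 8)
T4 shear: y ← y − 1/2·x: (-6, 0) → (-6, 3); (-18, -12) → (-18, -3); (-24, 4) → (-24, 16); (-6, 12) → (-6, 15); (30, 8) → (30, -7)
T5 translate by (-1, -5): (-6, 3) → (-7, -2); (-18, -3) → (-19, -8); (-24, 16) → (-25, 11); (-6, 15) → (-7, 10); (30, -7) → (29, -12)
T6 scale by (-2, 3/2): (-7, -2) → (14, -3); (-19, -8) → (38, -12); (-25, 11) → (50, 33/2); (-7, 10) → (14, 15); (29, -12) → (-58, -18)

image vertices: (14, -3), (38, -12), (50, 33/2), (14, 15), (-58, -18)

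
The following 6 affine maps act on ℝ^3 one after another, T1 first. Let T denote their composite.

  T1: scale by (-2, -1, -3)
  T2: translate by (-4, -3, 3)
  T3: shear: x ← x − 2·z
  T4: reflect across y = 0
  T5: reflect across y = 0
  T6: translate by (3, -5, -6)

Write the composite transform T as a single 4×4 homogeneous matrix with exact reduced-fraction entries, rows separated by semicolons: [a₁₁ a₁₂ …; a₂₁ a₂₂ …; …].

T = [-2 0 6 -7; 0 -1 0 -8; 0 0 -3 -3; 0 0 0 1]

T1 = [-2 0 0 0; 0 -1 0 0; 0 0 -3 0; 0 0 0 1]
T2·T1 = [-2 0 0 -4; 0 -1 0 -3; 0 0 -3 3; 0 0 0 1]
T3·…·T1 = [-2 0 6 -10; 0 -1 0 -3; 0 0 -3 3; 0 0 0 1]
T4·…·T1 = [-2 0 6 -10; 0 1 0 3; 0 0 -3 3; 0 0 0 1]
T5·…·T1 = [-2 0 6 -10; 0 -1 0 -3; 0 0 -3 3; 0 0 0 1]
T6·…·T1 = [-2 0 6 -7; 0 -1 0 -8; 0 0 -3 -3; 0 0 0 1]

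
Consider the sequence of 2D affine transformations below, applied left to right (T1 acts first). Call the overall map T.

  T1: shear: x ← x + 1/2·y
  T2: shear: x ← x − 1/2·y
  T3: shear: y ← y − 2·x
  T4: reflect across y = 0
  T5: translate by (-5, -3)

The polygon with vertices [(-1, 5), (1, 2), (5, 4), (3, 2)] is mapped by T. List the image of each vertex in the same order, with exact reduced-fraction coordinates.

image vertices: (-6, -10), (-4, -3), (0, 3), (-2, 1)

T1 shear: x ← x + 1/2·y: (-1, 5) → (3/2, 5); (1, 2) → (2, 2); (5, 4) → (7, 4); (3, 2) → (4, 2)
T2 shear: x ← x − 1/2·y: (3/2, 5) → (-1, 5); (2, 2) → (1, 2); (7, 4) → (5, 4); (4, 2) → (3, 2)
T3 shear: y ← y − 2·x: (-1, 5) → (-1, 7); (1, 2) → (1, 0); (5, 4) → (5, -6); (3, 2) → (3, -4)
T4 reflect across y = 0: (-1, 7) → (-1, -7); (1, 0) → (1, 0); (5, -6) → (5, 6); (3, -4) → (3, 4)
T5 translate by (-5, -3): (-1, -7) → (-6, -10); (1, 0) → (-4, -3); (5, 6) → (0, 3); (3, 4) → (-2, 1)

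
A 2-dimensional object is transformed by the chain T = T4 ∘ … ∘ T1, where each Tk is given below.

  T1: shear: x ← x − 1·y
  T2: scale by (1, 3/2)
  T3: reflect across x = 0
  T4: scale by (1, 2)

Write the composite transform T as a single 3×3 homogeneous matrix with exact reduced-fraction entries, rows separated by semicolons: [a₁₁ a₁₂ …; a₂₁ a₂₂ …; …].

T1 = [1 -1 0; 0 1 0; 0 0 1]
T2·T1 = [1 -1 0; 0 3/2 0; 0 0 1]
T3·…·T1 = [-1 1 0; 0 3/2 0; 0 0 1]
T4·…·T1 = [-1 1 0; 0 3 0; 0 0 1]

T = [-1 1 0; 0 3 0; 0 0 1]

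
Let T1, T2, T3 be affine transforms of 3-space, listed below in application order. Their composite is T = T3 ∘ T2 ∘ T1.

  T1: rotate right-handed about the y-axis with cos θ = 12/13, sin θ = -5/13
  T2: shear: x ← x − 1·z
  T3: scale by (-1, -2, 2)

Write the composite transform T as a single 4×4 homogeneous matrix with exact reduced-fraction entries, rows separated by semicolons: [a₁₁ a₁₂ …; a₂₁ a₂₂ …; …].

T = [-7/13 0 17/13 0; 0 -2 0 0; 10/13 0 24/13 0; 0 0 0 1]

T1 = [12/13 0 -5/13 0; 0 1 0 0; 5/13 0 12/13 0; 0 0 0 1]
T2·T1 = [7/13 0 -17/13 0; 0 1 0 0; 5/13 0 12/13 0; 0 0 0 1]
T3·…·T1 = [-7/13 0 17/13 0; 0 -2 0 0; 10/13 0 24/13 0; 0 0 0 1]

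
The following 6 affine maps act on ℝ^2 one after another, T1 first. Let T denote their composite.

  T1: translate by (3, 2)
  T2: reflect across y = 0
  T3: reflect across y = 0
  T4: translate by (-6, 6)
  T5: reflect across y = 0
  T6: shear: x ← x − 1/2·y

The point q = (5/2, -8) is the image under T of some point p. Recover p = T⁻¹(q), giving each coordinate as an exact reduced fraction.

p = (3/2, 0)

T1 = [1 0 3; 0 1 2; 0 0 1]
T2·T1 = [1 0 3; 0 -1 -2; 0 0 1]
T3·…·T1 = [1 0 3; 0 1 2; 0 0 1]
T4·…·T1 = [1 0 -3; 0 1 8; 0 0 1]
T5·…·T1 = [1 0 -3; 0 -1 -8; 0 0 1]
T6·…·T1 = [1 1/2 1; 0 -1 -8; 0 0 1]
det M = -1; M⁻¹ = [1 1/2 3; 0 -1 -8; 0 0 1]
M⁻¹ · (5/2, -8)ᵀ = (3/2, 0)ᵀ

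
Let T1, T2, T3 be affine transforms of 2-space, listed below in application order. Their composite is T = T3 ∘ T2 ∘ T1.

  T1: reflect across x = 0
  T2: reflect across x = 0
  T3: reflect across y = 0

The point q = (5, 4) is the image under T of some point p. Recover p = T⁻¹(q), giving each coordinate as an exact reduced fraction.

T1 = [-1 0 0; 0 1 0; 0 0 1]
T2·T1 = [1 0 0; 0 1 0; 0 0 1]
T3·…·T1 = [1 0 0; 0 -1 0; 0 0 1]
det M = -1; M⁻¹ = [1 0 0; 0 -1 0; 0 0 1]
M⁻¹ · (5, 4)ᵀ = (5, -4)ᵀ

p = (5, -4)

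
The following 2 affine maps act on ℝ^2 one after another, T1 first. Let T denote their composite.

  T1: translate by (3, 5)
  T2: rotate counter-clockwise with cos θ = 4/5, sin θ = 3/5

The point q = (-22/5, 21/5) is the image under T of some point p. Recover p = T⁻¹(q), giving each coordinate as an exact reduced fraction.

p = (-4, 1)

T1 = [1 0 3; 0 1 5; 0 0 1]
T2·T1 = [4/5 -3/5 -3/5; 3/5 4/5 29/5; 0 0 1]
det M = 1; M⁻¹ = [4/5 3/5 -3; -3/5 4/5 -5; 0 0 1]
M⁻¹ · (-22/5, 21/5)ᵀ = (-4, 1)ᵀ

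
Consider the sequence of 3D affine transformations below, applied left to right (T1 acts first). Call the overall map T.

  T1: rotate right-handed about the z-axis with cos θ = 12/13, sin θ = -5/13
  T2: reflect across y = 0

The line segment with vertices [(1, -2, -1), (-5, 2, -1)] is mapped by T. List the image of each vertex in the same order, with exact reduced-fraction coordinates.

image vertices: (2/13, 29/13, -1), (-50/13, -49/13, -1)

T1 rotate right-handed about the z-axis with cos θ = 12/13, sin θ = -5/13: (1, -2, -1) → (2/13, -29/13, -1); (-5, 2, -1) → (-50/13, 49/13, -1)
T2 reflect across y = 0: (2/13, -29/13, -1) → (2/13, 29/13, -1); (-50/13, 49/13, -1) → (-50/13, -49/13, -1)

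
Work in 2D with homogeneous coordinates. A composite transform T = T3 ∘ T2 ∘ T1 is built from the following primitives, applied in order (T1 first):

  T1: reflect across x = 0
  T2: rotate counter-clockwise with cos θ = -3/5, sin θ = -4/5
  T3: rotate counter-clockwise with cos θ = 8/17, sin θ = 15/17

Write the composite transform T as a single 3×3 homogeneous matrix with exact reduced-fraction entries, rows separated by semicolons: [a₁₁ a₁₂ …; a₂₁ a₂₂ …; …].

T1 = [-1 0 0; 0 1 0; 0 0 1]
T2·T1 = [3/5 4/5 0; 4/5 -3/5 0; 0 0 1]
T3·…·T1 = [-36/85 77/85 0; 77/85 36/85 0; 0 0 1]

T = [-36/85 77/85 0; 77/85 36/85 0; 0 0 1]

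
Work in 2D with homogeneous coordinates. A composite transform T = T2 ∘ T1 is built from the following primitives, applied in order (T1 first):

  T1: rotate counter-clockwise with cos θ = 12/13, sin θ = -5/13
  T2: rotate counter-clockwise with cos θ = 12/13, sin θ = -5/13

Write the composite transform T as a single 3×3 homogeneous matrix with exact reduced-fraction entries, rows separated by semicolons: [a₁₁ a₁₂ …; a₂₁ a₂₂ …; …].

T = [119/169 120/169 0; -120/169 119/169 0; 0 0 1]

T1 = [12/13 5/13 0; -5/13 12/13 0; 0 0 1]
T2·T1 = [119/169 120/169 0; -120/169 119/169 0; 0 0 1]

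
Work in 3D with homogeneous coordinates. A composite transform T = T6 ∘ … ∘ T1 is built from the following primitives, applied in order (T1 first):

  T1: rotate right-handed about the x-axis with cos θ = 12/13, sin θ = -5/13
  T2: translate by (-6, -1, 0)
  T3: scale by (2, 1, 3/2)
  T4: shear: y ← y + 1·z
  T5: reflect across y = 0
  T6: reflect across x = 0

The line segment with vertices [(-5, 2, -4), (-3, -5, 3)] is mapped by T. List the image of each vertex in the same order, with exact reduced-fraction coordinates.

T1 rotate right-handed about the x-axis with cos θ = 12/13, sin θ = -5/13: (-5, 2, -4) → (-5, 4/13, -58/13); (-3, -5, 3) → (-3, -45/13, 61/13)
T2 translate by (-6, -1, 0): (-5, 4/13, -58/13) → (-11, -9/13, -58/13); (-3, -45/13, 61/13) → (-9, -58/13, 61/13)
T3 scale by (2, 1, 3/2): (-11, -9/13, -58/13) → (-22, -9/13, -87/13); (-9, -58/13, 61/13) → (-18, -58/13, 183/26)
T4 shear: y ← y + 1·z: (-22, -9/13, -87/13) → (-22, -96/13, -87/13); (-18, -58/13, 183/26) → (-18, 67/26, 183/26)
T5 reflect across y = 0: (-22, -96/13, -87/13) → (-22, 96/13, -87/13); (-18, 67/26, 183/26) → (-18, -67/26, 183/26)
T6 reflect across x = 0: (-22, 96/13, -87/13) → (22, 96/13, -87/13); (-18, -67/26, 183/26) → (18, -67/26, 183/26)

image vertices: (22, 96/13, -87/13), (18, -67/26, 183/26)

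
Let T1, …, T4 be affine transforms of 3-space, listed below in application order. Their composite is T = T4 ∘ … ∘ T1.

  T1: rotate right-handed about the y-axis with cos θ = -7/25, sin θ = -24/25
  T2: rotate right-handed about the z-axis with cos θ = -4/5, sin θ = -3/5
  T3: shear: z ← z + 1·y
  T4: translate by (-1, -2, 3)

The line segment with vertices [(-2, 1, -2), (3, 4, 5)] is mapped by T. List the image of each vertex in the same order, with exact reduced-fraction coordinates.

image vertices: (-298/125, -536/125, -81/125), (739/125, -227/125, 583/125)

T1 rotate right-handed about the y-axis with cos θ = -7/25, sin θ = -24/25: (-2, 1, -2) → (62/25, 1, -34/25); (3, 4, 5) → (-141/25, 4, 37/25)
T2 rotate right-handed about the z-axis with cos θ = -4/5, sin θ = -3/5: (62/25, 1, -34/25) → (-173/125, -286/125, -34/25); (-141/25, 4, 37/25) → (864/125, 23/125, 37/25)
T3 shear: z ← z + 1·y: (-173/125, -286/125, -34/25) → (-173/125, -286/125, -456/125); (864/125, 23/125, 37/25) → (864/125, 23/125, 208/125)
T4 translate by (-1, -2, 3): (-173/125, -286/125, -456/125) → (-298/125, -536/125, -81/125); (864/125, 23/125, 208/125) → (739/125, -227/125, 583/125)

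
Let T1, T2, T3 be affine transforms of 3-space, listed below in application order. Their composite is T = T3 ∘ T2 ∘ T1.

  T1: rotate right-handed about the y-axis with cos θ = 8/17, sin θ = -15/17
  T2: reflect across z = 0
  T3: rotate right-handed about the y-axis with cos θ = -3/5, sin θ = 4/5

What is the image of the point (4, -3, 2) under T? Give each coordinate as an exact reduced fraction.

T1 rotate right-handed about the y-axis with cos θ = 8/17, sin θ = -15/17: (4, -3, 2) → (2/17, -3, 76/17)
T2 reflect across z = 0: (2/17, -3, 76/17) → (2/17, -3, -76/17)
T3 rotate right-handed about the y-axis with cos θ = -3/5, sin θ = 4/5: (2/17, -3, -76/17) → (-62/17, -3, 44/17)

T(p) = (-62/17, -3, 44/17)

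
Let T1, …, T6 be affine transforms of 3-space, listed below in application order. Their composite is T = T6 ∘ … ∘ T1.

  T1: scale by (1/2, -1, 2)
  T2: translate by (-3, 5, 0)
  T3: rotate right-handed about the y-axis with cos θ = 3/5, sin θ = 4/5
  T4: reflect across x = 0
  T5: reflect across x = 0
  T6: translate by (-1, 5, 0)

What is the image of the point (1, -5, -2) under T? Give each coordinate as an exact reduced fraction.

T(p) = (-57/10, 15, -2/5)

T1 scale by (1/2, -1, 2): (1, -5, -2) → (1/2, 5, -4)
T2 translate by (-3, 5, 0): (1/2, 5, -4) → (-5/2, 10, -4)
T3 rotate right-handed about the y-axis with cos θ = 3/5, sin θ = 4/5: (-5/2, 10, -4) → (-47/10, 10, -2/5)
T4 reflect across x = 0: (-47/10, 10, -2/5) → (47/10, 10, -2/5)
T5 reflect across x = 0: (47/10, 10, -2/5) → (-47/10, 10, -2/5)
T6 translate by (-1, 5, 0): (-47/10, 10, -2/5) → (-57/10, 15, -2/5)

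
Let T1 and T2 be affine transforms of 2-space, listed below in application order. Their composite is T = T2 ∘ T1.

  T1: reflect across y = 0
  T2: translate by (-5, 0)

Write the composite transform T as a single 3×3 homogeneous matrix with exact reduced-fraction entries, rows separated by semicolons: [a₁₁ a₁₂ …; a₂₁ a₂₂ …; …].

T = [1 0 -5; 0 -1 0; 0 0 1]

T1 = [1 0 0; 0 -1 0; 0 0 1]
T2·T1 = [1 0 -5; 0 -1 0; 0 0 1]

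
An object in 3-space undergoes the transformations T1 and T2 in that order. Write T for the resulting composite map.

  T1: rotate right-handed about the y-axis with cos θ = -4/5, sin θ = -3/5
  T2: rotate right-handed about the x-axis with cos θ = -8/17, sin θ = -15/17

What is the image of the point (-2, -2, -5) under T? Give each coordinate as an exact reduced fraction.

T(p) = (23/5, 58/17, 38/85)

T1 rotate right-handed about the y-axis with cos θ = -4/5, sin θ = -3/5: (-2, -2, -5) → (23/5, -2, 14/5)
T2 rotate right-handed about the x-axis with cos θ = -8/17, sin θ = -15/17: (23/5, -2, 14/5) → (23/5, 58/17, 38/85)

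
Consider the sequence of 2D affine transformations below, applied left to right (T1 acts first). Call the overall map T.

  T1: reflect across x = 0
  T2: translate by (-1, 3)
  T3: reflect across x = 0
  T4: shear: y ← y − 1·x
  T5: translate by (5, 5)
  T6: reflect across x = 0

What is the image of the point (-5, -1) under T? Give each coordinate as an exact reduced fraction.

T1 reflect across x = 0: (-5, -1) → (5, -1)
T2 translate by (-1, 3): (5, -1) → (4, 2)
T3 reflect across x = 0: (4, 2) → (-4, 2)
T4 shear: y ← y − 1·x: (-4, 2) → (-4, 6)
T5 translate by (5, 5): (-4, 6) → (1, 11)
T6 reflect across x = 0: (1, 11) → (-1, 11)

T(p) = (-1, 11)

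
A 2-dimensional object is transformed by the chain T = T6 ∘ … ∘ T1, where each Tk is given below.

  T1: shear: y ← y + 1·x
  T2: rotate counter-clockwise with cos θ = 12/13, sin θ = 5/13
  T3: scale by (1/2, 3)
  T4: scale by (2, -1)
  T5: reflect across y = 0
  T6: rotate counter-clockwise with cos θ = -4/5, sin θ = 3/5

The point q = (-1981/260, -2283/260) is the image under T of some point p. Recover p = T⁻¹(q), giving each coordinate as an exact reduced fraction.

p = (9/4, 1)

T1 = [1 0 0; 1 1 0; 0 0 1]
T2·T1 = [7/13 -5/13 0; 17/13 12/13 0; 0 0 1]
T3·…·T1 = [7/26 -5/26 0; 51/13 36/13 0; 0 0 1]
T4·…·T1 = [7/13 -5/13 0; -51/13 -36/13 0; 0 0 1]
T5·…·T1 = [7/13 -5/13 0; 51/13 36/13 0; 0 0 1]
T6·…·T1 = [-181/65 -88/65 0; -183/65 -159/65 0; 0 0 1]
det M = 3; M⁻¹ = [-53/65 88/195 0; 61/65 -181/195 0; 0 0 1]
M⁻¹ · (-1981/260, -2283/260)ᵀ = (9/4, 1)ᵀ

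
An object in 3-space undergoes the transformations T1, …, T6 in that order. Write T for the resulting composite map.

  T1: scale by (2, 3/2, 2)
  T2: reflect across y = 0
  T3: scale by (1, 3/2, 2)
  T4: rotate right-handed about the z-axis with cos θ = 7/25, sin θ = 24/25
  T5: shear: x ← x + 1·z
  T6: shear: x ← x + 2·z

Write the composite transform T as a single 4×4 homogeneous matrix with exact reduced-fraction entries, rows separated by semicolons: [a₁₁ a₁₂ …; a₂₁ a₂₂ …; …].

T = [14/25 54/25 12 0; 48/25 -63/100 0 0; 0 0 4 0; 0 0 0 1]

T1 = [2 0 0 0; 0 3/2 0 0; 0 0 2 0; 0 0 0 1]
T2·T1 = [2 0 0 0; 0 -3/2 0 0; 0 0 2 0; 0 0 0 1]
T3·…·T1 = [2 0 0 0; 0 -9/4 0 0; 0 0 4 0; 0 0 0 1]
T4·…·T1 = [14/25 54/25 0 0; 48/25 -63/100 0 0; 0 0 4 0; 0 0 0 1]
T5·…·T1 = [14/25 54/25 4 0; 48/25 -63/100 0 0; 0 0 4 0; 0 0 0 1]
T6·…·T1 = [14/25 54/25 12 0; 48/25 -63/100 0 0; 0 0 4 0; 0 0 0 1]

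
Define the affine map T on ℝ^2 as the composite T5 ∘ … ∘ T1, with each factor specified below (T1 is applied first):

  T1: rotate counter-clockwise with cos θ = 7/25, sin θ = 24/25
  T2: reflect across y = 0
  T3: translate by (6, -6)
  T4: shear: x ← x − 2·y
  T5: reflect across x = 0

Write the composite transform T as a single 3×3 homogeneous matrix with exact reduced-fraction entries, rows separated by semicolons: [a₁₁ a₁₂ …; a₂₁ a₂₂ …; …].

T = [-11/5 2/5 -18; -24/25 -7/25 -6; 0 0 1]

T1 = [7/25 -24/25 0; 24/25 7/25 0; 0 0 1]
T2·T1 = [7/25 -24/25 0; -24/25 -7/25 0; 0 0 1]
T3·…·T1 = [7/25 -24/25 6; -24/25 -7/25 -6; 0 0 1]
T4·…·T1 = [11/5 -2/5 18; -24/25 -7/25 -6; 0 0 1]
T5·…·T1 = [-11/5 2/5 -18; -24/25 -7/25 -6; 0 0 1]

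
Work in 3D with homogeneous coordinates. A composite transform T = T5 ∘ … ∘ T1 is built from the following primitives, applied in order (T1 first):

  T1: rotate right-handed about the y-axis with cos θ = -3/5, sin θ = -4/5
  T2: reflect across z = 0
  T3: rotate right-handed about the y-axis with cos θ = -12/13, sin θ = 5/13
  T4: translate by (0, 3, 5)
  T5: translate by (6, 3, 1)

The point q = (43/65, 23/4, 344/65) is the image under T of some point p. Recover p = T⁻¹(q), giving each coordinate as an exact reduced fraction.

p = (-2, -1/4, -5)

T1 = [-3/5 0 -4/5 0; 0 1 0 0; 4/5 0 -3/5 0; 0 0 0 1]
T2·T1 = [-3/5 0 -4/5 0; 0 1 0 0; -4/5 0 3/5 0; 0 0 0 1]
T3·…·T1 = [16/65 0 63/65 0; 0 1 0 0; 63/65 0 -16/65 0; 0 0 0 1]
T4·…·T1 = [16/65 0 63/65 0; 0 1 0 3; 63/65 0 -16/65 5; 0 0 0 1]
T5·…·T1 = [16/65 0 63/65 6; 0 1 0 6; 63/65 0 -16/65 6; 0 0 0 1]
det M = -1; M⁻¹ = [16/65 0 63/65 -474/65; 0 1 0 -6; 63/65 0 -16/65 -282/65; 0 0 0 1]
M⁻¹ · (43/65, 23/4, 344/65)ᵀ = (-2, -1/4, -5)ᵀ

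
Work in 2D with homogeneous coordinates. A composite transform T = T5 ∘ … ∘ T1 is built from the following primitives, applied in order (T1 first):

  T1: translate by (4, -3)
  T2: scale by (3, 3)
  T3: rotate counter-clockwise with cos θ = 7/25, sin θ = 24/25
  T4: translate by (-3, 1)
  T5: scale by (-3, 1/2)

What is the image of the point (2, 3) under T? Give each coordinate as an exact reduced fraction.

T1 translate by (4, -3): (2, 3) → (6, 0)
T2 scale by (3, 3): (6, 0) → (18, 0)
T3 rotate counter-clockwise with cos θ = 7/25, sin θ = 24/25: (18, 0) → (126/25, 432/25)
T4 translate by (-3, 1): (126/25, 432/25) → (51/25, 457/25)
T5 scale by (-3, 1/2): (51/25, 457/25) → (-153/25, 457/50)

T(p) = (-153/25, 457/50)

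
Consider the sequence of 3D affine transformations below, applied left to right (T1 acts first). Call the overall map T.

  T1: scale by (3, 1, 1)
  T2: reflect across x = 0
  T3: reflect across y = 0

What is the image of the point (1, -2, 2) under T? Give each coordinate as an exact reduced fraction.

T(p) = (-3, 2, 2)

T1 scale by (3, 1, 1): (1, -2, 2) → (3, -2, 2)
T2 reflect across x = 0: (3, -2, 2) → (-3, -2, 2)
T3 reflect across y = 0: (-3, -2, 2) → (-3, 2, 2)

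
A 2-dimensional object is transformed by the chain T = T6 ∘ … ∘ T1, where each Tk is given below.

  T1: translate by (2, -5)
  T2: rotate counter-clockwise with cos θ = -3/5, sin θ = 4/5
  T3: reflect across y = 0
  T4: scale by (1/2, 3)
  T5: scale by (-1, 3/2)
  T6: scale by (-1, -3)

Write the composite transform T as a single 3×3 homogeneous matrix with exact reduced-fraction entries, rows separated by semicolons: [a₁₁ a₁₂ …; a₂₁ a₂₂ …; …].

T1 = [1 0 2; 0 1 -5; 0 0 1]
T2·T1 = [-3/5 -4/5 14/5; 4/5 -3/5 23/5; 0 0 1]
T3·…·T1 = [-3/5 -4/5 14/5; -4/5 3/5 -23/5; 0 0 1]
T4·…·T1 = [-3/10 -2/5 7/5; -12/5 9/5 -69/5; 0 0 1]
T5·…·T1 = [3/10 2/5 -7/5; -18/5 27/10 -207/10; 0 0 1]
T6·…·T1 = [-3/10 -2/5 7/5; 54/5 -81/10 621/10; 0 0 1]

T = [-3/10 -2/5 7/5; 54/5 -81/10 621/10; 0 0 1]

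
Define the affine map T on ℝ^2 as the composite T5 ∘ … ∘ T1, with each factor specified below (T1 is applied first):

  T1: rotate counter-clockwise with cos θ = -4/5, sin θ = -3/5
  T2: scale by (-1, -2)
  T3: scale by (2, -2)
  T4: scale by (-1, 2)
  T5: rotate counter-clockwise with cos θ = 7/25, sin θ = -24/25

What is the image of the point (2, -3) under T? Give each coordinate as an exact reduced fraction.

T1 rotate counter-clockwise with cos θ = -4/5, sin θ = -3/5: (2, -3) → (-17/5, 6/5)
T2 scale by (-1, -2): (-17/5, 6/5) → (17/5, -12/5)
T3 scale by (2, -2): (17/5, -12/5) → (34/5, 24/5)
T4 scale by (-1, 2): (34/5, 24/5) → (-34/5, 48/5)
T5 rotate counter-clockwise with cos θ = 7/25, sin θ = -24/25: (-34/5, 48/5) → (914/125, 1152/125)

T(p) = (914/125, 1152/125)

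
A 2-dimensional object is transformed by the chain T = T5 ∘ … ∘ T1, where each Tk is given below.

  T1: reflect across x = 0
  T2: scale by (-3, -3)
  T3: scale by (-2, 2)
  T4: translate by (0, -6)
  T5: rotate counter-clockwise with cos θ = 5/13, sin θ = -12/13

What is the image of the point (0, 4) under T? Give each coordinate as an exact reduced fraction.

T1 reflect across x = 0: (0, 4) → (0, 4)
T2 scale by (-3, -3): (0, 4) → (0, -12)
T3 scale by (-2, 2): (0, -12) → (0, -24)
T4 translate by (0, -6): (0, -24) → (0, -30)
T5 rotate counter-clockwise with cos θ = 5/13, sin θ = -12/13: (0, -30) → (-360/13, -150/13)

T(p) = (-360/13, -150/13)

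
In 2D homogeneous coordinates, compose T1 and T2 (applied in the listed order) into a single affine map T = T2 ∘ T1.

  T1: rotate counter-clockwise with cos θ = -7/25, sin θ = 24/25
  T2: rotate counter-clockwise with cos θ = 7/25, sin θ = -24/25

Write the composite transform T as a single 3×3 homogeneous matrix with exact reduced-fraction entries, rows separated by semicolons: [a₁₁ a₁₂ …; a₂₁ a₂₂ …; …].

T1 = [-7/25 -24/25 0; 24/25 -7/25 0; 0 0 1]
T2·T1 = [527/625 -336/625 0; 336/625 527/625 0; 0 0 1]

T = [527/625 -336/625 0; 336/625 527/625 0; 0 0 1]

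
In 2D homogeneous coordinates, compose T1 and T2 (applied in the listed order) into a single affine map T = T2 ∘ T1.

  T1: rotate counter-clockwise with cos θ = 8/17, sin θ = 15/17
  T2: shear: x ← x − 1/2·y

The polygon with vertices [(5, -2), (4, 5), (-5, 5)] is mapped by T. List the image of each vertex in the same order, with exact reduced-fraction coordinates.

T1 rotate counter-clockwise with cos θ = 8/17, sin θ = 15/17: (5, -2) → (70/17, 59/17); (4, 5) → (-43/17, 100/17); (-5, 5) → (-115/17, -35/17)
T2 shear: x ← x − 1/2·y: (70/17, 59/17) → (81/34, 59/17); (-43/17, 100/17) → (-93/17, 100/17); (-115/17, -35/17) → (-195/34, -35/17)

image vertices: (81/34, 59/17), (-93/17, 100/17), (-195/34, -35/17)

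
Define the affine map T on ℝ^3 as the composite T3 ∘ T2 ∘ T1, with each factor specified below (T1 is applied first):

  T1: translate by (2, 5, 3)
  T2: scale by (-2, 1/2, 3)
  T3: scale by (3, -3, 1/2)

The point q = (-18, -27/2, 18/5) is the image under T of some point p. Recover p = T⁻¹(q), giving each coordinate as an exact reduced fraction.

T1 = [1 0 0 2; 0 1 0 5; 0 0 1 3; 0 0 0 1]
T2·T1 = [-2 0 0 -4; 0 1/2 0 5/2; 0 0 3 9; 0 0 0 1]
T3·…·T1 = [-6 0 0 -12; 0 -3/2 0 -15/2; 0 0 3/2 9/2; 0 0 0 1]
det M = 27/2; M⁻¹ = [-1/6 0 0 -2; 0 -2/3 0 -5; 0 0 2/3 -3; 0 0 0 1]
M⁻¹ · (-18, -27/2, 18/5)ᵀ = (1, 4, -3/5)ᵀ

p = (1, 4, -3/5)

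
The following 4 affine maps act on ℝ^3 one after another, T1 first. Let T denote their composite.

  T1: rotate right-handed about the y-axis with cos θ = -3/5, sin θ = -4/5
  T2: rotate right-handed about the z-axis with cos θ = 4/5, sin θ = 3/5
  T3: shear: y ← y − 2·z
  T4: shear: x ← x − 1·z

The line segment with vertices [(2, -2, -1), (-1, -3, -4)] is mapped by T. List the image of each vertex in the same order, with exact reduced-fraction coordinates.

image vertices: (-33/25, -156/25, 11/5), (81/25, -83/25, 8/5)

T1 rotate right-handed about the y-axis with cos θ = -3/5, sin θ = -4/5: (2, -2, -1) → (-2/5, -2, 11/5); (-1, -3, -4) → (19/5, -3, 8/5)
T2 rotate right-handed about the z-axis with cos θ = 4/5, sin θ = 3/5: (-2/5, -2, 11/5) → (22/25, -46/25, 11/5); (19/5, -3, 8/5) → (121/25, -3/25, 8/5)
T3 shear: y ← y − 2·z: (22/25, -46/25, 11/5) → (22/25, -156/25, 11/5); (121/25, -3/25, 8/5) → (121/25, -83/25, 8/5)
T4 shear: x ← x − 1·z: (22/25, -156/25, 11/5) → (-33/25, -156/25, 11/5); (121/25, -83/25, 8/5) → (81/25, -83/25, 8/5)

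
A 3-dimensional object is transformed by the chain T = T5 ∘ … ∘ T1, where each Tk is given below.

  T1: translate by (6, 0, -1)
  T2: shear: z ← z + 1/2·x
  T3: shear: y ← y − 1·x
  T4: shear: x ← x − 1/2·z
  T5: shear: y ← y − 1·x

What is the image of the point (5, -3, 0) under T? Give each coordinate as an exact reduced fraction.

T(p) = (35/4, -91/4, 9/2)

T1 translate by (6, 0, -1): (5, -3, 0) → (11, -3, -1)
T2 shear: z ← z + 1/2·x: (11, -3, -1) → (11, -3, 9/2)
T3 shear: y ← y − 1·x: (11, -3, 9/2) → (11, -14, 9/2)
T4 shear: x ← x − 1/2·z: (11, -14, 9/2) → (35/4, -14, 9/2)
T5 shear: y ← y − 1·x: (35/4, -14, 9/2) → (35/4, -91/4, 9/2)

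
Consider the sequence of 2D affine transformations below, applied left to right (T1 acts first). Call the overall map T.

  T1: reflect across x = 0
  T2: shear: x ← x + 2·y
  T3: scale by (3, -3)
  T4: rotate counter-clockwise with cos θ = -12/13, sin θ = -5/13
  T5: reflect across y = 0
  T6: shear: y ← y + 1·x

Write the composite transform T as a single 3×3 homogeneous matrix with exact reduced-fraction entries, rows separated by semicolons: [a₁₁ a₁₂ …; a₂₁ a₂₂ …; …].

T1 = [-1 0 0; 0 1 0; 0 0 1]
T2·T1 = [-1 2 0; 0 1 0; 0 0 1]
T3·…·T1 = [-3 6 0; 0 -3 0; 0 0 1]
T4·…·T1 = [36/13 -87/13 0; 15/13 6/13 0; 0 0 1]
T5·…·T1 = [36/13 -87/13 0; -15/13 -6/13 0; 0 0 1]
T6·…·T1 = [36/13 -87/13 0; 21/13 -93/13 0; 0 0 1]

T = [36/13 -87/13 0; 21/13 -93/13 0; 0 0 1]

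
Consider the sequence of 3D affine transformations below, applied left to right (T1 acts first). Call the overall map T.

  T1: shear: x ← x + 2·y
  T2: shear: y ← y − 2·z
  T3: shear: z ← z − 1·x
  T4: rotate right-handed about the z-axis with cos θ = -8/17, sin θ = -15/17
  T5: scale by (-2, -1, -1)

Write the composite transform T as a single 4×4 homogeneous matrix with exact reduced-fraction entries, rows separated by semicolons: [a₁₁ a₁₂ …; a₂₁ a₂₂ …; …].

T = [16/17 2/17 60/17 0; 15/17 38/17 -16/17 0; 1 2 -1 0; 0 0 0 1]

T1 = [1 2 0 0; 0 1 0 0; 0 0 1 0; 0 0 0 1]
T2·T1 = [1 2 0 0; 0 1 -2 0; 0 0 1 0; 0 0 0 1]
T3·…·T1 = [1 2 0 0; 0 1 -2 0; -1 -2 1 0; 0 0 0 1]
T4·…·T1 = [-8/17 -1/17 -30/17 0; -15/17 -38/17 16/17 0; -1 -2 1 0; 0 0 0 1]
T5·…·T1 = [16/17 2/17 60/17 0; 15/17 38/17 -16/17 0; 1 2 -1 0; 0 0 0 1]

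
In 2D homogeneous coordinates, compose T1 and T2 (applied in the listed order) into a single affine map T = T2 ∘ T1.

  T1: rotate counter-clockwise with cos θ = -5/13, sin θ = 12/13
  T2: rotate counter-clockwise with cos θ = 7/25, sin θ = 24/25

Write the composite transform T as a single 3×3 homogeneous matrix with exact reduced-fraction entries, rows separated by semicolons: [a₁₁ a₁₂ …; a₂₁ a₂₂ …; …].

T = [-323/325 36/325 0; -36/325 -323/325 0; 0 0 1]

T1 = [-5/13 -12/13 0; 12/13 -5/13 0; 0 0 1]
T2·T1 = [-323/325 36/325 0; -36/325 -323/325 0; 0 0 1]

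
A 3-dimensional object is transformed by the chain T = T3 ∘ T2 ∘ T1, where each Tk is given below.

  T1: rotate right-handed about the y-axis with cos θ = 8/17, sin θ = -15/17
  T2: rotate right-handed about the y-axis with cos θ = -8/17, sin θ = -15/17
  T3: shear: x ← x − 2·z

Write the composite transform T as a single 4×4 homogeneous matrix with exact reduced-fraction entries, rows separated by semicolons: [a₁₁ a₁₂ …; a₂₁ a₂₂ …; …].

T = [-1 0 2 0; 0 1 0 0; 0 0 -1 0; 0 0 0 1]

T1 = [8/17 0 -15/17 0; 0 1 0 0; 15/17 0 8/17 0; 0 0 0 1]
T2·T1 = [-1 0 0 0; 0 1 0 0; 0 0 -1 0; 0 0 0 1]
T3·…·T1 = [-1 0 2 0; 0 1 0 0; 0 0 -1 0; 0 0 0 1]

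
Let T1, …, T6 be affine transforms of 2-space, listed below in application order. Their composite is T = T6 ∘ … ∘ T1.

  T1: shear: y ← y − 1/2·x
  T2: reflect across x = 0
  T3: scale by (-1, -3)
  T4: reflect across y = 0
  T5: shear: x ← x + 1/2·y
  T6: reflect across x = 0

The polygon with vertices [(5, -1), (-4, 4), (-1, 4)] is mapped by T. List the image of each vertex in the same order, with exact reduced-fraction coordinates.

T1 shear: y ← y − 1/2·x: (5, -1) → (5, -7/2); (-4, 4) → (-4, 6); (-1, 4) → (-1, 9/2)
T2 reflect across x = 0: (5, -7/2) → (-5, -7/2); (-4, 6) → (4, 6); (-1, 9/2) → (1, 9/2)
T3 scale by (-1, -3): (-5, -7/2) → (5, 21/2); (4, 6) → (-4, -18); (1, 9/2) → (-1, -27/2)
T4 reflect across y = 0: (5, 21/2) → (5, -21/2); (-4, -18) → (-4, 18); (-1, -27/2) → (-1, 27/2)
T5 shear: x ← x + 1/2·y: (5, -21/2) → (-1/4, -21/2); (-4, 18) → (5, 18); (-1, 27/2) → (23/4, 27/2)
T6 reflect across x = 0: (-1/4, -21/2) → (1/4, -21/2); (5, 18) → (-5, 18); (23/4, 27/2) → (-23/4, 27/2)

image vertices: (1/4, -21/2), (-5, 18), (-23/4, 27/2)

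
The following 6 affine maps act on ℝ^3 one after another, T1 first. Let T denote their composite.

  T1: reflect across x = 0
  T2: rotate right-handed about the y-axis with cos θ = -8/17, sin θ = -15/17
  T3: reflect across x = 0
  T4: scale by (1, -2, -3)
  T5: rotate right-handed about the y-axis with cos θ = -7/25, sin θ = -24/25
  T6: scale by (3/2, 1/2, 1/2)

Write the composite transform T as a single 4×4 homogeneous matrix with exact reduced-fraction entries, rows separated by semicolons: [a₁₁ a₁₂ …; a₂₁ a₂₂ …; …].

T1 = [-1 0 0 0; 0 1 0 0; 0 0 1 0; 0 0 0 1]
T2·T1 = [8/17 0 -15/17 0; 0 1 0 0; -15/17 0 -8/17 0; 0 0 0 1]
T3·…·T1 = [-8/17 0 15/17 0; 0 1 0 0; -15/17 0 -8/17 0; 0 0 0 1]
T4·…·T1 = [-8/17 0 15/17 0; 0 -2 0 0; 45/17 0 24/17 0; 0 0 0 1]
T5·…·T1 = [-1024/425 0 -681/425 0; 0 -2 0 0; -507/425 0 192/425 0; 0 0 0 1]
T6·…·T1 = [-1536/425 0 -2043/850 0; 0 -1 0 0; -507/850 0 96/425 0; 0 0 0 1]

T = [-1536/425 0 -2043/850 0; 0 -1 0 0; -507/850 0 96/425 0; 0 0 0 1]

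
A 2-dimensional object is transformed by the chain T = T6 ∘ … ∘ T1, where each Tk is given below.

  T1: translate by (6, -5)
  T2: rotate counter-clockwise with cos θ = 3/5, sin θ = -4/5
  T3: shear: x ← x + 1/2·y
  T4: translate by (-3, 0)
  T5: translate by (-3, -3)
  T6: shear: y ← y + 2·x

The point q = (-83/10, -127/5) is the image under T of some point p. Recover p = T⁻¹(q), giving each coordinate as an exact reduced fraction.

p = (-1, 2)

T1 = [1 0 6; 0 1 -5; 0 0 1]
T2·T1 = [3/5 4/5 -2/5; -4/5 3/5 -39/5; 0 0 1]
T3·…·T1 = [1/5 11/10 -43/10; -4/5 3/5 -39/5; 0 0 1]
T4·…·T1 = [1/5 11/10 -73/10; -4/5 3/5 -39/5; 0 0 1]
T5·…·T1 = [1/5 11/10 -103/10; -4/5 3/5 -54/5; 0 0 1]
T6·…·T1 = [1/5 11/10 -103/10; -2/5 14/5 -157/5; 0 0 1]
det M = 1; M⁻¹ = [14/5 -11/10 -57/10; 2/5 1/5 52/5; 0 0 1]
M⁻¹ · (-83/10, -127/5)ᵀ = (-1, 2)ᵀ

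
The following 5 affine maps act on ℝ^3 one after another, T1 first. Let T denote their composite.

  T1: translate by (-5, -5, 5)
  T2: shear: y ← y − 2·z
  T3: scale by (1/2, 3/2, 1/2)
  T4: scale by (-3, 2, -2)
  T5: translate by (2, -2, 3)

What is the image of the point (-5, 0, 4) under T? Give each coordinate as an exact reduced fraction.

T1 translate by (-5, -5, 5): (-5, 0, 4) → (-10, -5, 9)
T2 shear: y ← y − 2·z: (-10, -5, 9) → (-10, -23, 9)
T3 scale by (1/2, 3/2, 1/2): (-10, -23, 9) → (-5, -69/2, 9/2)
T4 scale by (-3, 2, -2): (-5, -69/2, 9/2) → (15, -69, -9)
T5 translate by (2, -2, 3): (15, -69, -9) → (17, -71, -6)

T(p) = (17, -71, -6)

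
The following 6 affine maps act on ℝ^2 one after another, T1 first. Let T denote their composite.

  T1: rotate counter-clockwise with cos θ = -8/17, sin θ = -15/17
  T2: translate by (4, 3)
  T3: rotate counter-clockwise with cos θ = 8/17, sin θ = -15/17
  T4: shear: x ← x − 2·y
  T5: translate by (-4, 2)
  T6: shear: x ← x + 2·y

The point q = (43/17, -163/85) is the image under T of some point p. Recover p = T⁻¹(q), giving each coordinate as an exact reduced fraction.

T1 = [-8/17 15/17 0; -15/17 -8/17 0; 0 0 1]
T2·T1 = [-8/17 15/17 4; -15/17 -8/17 3; 0 0 1]
T3·…·T1 = [-1 0 77/17; 0 -1 -36/17; 0 0 1]
T4·…·T1 = [-1 2 149/17; 0 -1 -36/17; 0 0 1]
T5·…·T1 = [-1 2 81/17; 0 -1 -2/17; 0 0 1]
T6·…·T1 = [-1 0 77/17; 0 -1 -2/17; 0 0 1]
det M = 1; M⁻¹ = [-1 0 77/17; 0 -1 -2/17; 0 0 1]
M⁻¹ · (43/17, -163/85)ᵀ = (2, 9/5)ᵀ

p = (2, 9/5)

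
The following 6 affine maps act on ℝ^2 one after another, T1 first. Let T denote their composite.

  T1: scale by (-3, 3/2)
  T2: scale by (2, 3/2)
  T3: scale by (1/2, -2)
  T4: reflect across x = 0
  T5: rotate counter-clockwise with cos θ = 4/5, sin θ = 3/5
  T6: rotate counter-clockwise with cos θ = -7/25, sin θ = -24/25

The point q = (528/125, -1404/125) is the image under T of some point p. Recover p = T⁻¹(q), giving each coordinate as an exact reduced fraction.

p = (4, 0)

T1 = [-3 0 0; 0 3/2 0; 0 0 1]
T2·T1 = [-6 0 0; 0 9/4 0; 0 0 1]
T3·…·T1 = [-3 0 0; 0 -9/2 0; 0 0 1]
T4·…·T1 = [3 0 0; 0 -9/2 0; 0 0 1]
T5·…·T1 = [12/5 27/10 0; 9/5 -18/5 0; 0 0 1]
T6·…·T1 = [132/125 -1053/250 0; -351/125 -198/125 0; 0 0 1]
det M = -27/2; M⁻¹ = [44/375 -39/125 0; -26/125 -88/1125 0; 0 0 1]
M⁻¹ · (528/125, -1404/125)ᵀ = (4, 0)ᵀ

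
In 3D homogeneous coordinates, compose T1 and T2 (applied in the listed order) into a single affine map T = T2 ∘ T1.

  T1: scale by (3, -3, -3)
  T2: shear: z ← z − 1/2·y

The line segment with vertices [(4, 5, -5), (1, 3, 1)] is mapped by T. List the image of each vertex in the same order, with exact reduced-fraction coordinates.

T1 scale by (3, -3, -3): (4, 5, -5) → (12, -15, 15); (1, 3, 1) → (3, -9, -3)
T2 shear: z ← z − 1/2·y: (12, -15, 15) → (12, -15, 45/2); (3, -9, -3) → (3, -9, 3/2)

image vertices: (12, -15, 45/2), (3, -9, 3/2)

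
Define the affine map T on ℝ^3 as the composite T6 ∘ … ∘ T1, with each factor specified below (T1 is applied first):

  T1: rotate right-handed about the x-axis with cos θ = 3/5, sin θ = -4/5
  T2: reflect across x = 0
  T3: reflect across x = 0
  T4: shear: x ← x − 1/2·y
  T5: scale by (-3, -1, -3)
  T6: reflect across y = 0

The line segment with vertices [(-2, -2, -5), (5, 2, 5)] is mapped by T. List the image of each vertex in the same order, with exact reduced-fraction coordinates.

image vertices: (-9/5, -26/5, 21/5), (-36/5, 26/5, -21/5)

T1 rotate right-handed about the x-axis with cos θ = 3/5, sin θ = -4/5: (-2, -2, -5) → (-2, -26/5, -7/5); (5, 2, 5) → (5, 26/5, 7/5)
T2 reflect across x = 0: (-2, -26/5, -7/5) → (2, -26/5, -7/5); (5, 26/5, 7/5) → (-5, 26/5, 7/5)
T3 reflect across x = 0: (2, -26/5, -7/5) → (-2, -26/5, -7/5); (-5, 26/5, 7/5) → (5, 26/5, 7/5)
T4 shear: x ← x − 1/2·y: (-2, -26/5, -7/5) → (3/5, -26/5, -7/5); (5, 26/5, 7/5) → (12/5, 26/5, 7/5)
T5 scale by (-3, -1, -3): (3/5, -26/5, -7/5) → (-9/5, 26/5, 21/5); (12/5, 26/5, 7/5) → (-36/5, -26/5, -21/5)
T6 reflect across y = 0: (-9/5, 26/5, 21/5) → (-9/5, -26/5, 21/5); (-36/5, -26/5, -21/5) → (-36/5, 26/5, -21/5)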